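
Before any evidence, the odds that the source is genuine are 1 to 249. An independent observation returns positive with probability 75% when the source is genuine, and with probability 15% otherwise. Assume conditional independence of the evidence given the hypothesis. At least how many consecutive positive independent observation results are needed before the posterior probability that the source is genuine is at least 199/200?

Prior odds = 1/249.
Likelihood ratio of a positive result = 0.75/0.15 = 5.
Target odds: 0.995 ÷ 0.005 = 199.
Require 5ⁿ ≥ 199 ÷ (1/249) = 49551.
5⁶ = 15625 falls short of 49551 but 5⁷ = 78125 reaches it, so n = 7.

7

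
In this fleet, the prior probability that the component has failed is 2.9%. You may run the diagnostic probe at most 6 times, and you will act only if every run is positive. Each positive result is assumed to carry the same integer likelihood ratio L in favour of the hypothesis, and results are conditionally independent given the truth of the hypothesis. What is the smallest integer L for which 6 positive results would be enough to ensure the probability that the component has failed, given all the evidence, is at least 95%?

3

Prior odds = 0.029/0.971 = 29/971.
Target odds = 0.95/0.05 = 19.
Need L⁶ ≥ 19 ÷ (29/971) = 18449/29.
2⁶ = 64 < 18449/29 ≤ 729 = 3⁶, so L = 3.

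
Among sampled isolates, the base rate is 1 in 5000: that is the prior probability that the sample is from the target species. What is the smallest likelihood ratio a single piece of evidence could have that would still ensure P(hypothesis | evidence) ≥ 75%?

Prior odds = 0.0002/0.9998 = 1/4999.
Target odds = 0.75/0.25 = 3.
Required Bayes factor = 3 ÷ (1/4999) = 14997.

14997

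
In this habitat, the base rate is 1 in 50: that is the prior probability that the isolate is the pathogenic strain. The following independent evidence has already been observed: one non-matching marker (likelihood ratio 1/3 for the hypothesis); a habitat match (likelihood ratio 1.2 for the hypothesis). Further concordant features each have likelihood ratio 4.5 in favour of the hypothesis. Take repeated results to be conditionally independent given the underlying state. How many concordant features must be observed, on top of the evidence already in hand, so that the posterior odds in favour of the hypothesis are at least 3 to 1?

Prior odds = 0.02/0.98 = 1/49.
Combined Bayes factor of the evidence already in hand = (1/3) × 1.2 = 0.4.
Odds after that evidence = (1/49) × 0.4 = 2/245.
Target odds = 3.
Need 4.5ⁿ ≥ 3 ÷ (2/245) = 367.5.
4.5³ = 91.125 falls short of 367.5 but 4.5⁴ = 410.0625 reaches it, so n = 4.

4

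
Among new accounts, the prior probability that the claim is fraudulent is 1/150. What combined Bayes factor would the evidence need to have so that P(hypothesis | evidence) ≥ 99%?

Prior odds = (1/150)/(149/150) = 1/149.
Target odds = 0.99/0.01 = 99.
Required Bayes factor = 99 ÷ (1/149) = 14751.

14751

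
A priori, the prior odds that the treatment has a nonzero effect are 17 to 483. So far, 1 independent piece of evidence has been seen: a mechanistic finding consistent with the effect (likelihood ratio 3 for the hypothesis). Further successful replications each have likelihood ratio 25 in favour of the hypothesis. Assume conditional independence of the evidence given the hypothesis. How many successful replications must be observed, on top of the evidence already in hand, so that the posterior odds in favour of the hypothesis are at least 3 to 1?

Prior odds = 17/483.
Bayes factor of the evidence already in hand = 3.
Odds after that evidence = (17/483) × 3 = 17/161.
Target odds = 3.
Need 25ⁿ ≥ 3 ÷ (17/161) = 483/17.
25¹ = 25 falls short of 483/17 but 25² = 625 reaches it, so n = 2.

2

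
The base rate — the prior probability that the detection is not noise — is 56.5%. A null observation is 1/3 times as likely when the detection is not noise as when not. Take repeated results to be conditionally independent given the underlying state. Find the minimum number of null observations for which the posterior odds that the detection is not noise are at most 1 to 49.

Prior odds: 0.565 ÷ 0.435 = 113/87.
Likelihood ratio per null observation = 1/3.
Target odds = 1/49.
Require (1/3)ⁿ ≤ 1/49 ÷ (113/87) = 87/5537.
(1/3)³ = 1/27 is still above 87/5537 but (1/3)⁴ = 1/81 is at or below it, so n = 4.

4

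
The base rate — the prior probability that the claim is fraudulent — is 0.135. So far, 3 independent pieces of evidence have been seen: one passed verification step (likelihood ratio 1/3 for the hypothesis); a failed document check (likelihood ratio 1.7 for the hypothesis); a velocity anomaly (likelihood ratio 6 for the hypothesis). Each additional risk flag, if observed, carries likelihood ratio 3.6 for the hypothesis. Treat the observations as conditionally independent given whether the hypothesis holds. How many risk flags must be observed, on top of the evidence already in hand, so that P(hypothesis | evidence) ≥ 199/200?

Prior odds = 0.135/0.865 = 27/173.
Combined Bayes factor of the evidence already in hand = (1/3) × 1.7 × 6 = 3.4.
Odds after that evidence = (27/173) × 3.4 = 459/865.
Target odds = 0.995/0.005 = 199.
Need 3.6ⁿ ≥ 199 ÷ (459/865) = 172135/459.
3.6⁴ = 167.9616 falls short of 172135/459 but 3.6⁵ = 604.66176 reaches it, so n = 5.

5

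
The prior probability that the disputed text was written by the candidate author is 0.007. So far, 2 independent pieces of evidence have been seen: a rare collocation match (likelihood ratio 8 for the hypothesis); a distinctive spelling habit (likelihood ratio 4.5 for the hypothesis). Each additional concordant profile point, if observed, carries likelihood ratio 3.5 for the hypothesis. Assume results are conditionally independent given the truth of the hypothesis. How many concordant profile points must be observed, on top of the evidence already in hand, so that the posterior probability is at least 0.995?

6

Prior odds = 0.007/0.993 = 7/993.
Combined Bayes factor of the evidence already in hand = 8 × 4.5 = 36.
Odds after that evidence = (7/993) × 36 = 84/331.
Target odds = 0.995/0.005 = 199.
Need 3.5ⁿ ≥ 199 ÷ (84/331) = 65869/84.
3.5⁵ = 525.21875 falls short of 65869/84 but 3.5⁶ = 1838.265625 reaches it, so n = 6.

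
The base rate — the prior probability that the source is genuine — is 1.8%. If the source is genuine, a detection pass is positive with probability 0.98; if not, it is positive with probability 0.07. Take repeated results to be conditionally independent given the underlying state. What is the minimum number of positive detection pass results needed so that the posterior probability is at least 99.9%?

Prior odds: 0.018 ÷ 0.982 = 9/491.
Likelihood ratio of a positive = 0.98/0.07 = 14.
Target odds: 0.999 ÷ 0.001 = 999.
Need (9/491) × 14ⁿ ≥ 999, i.e. 14ⁿ ≥ 54501.
14⁴ = 38416 falls short of 54501 but 14⁵ = 537824 reaches it, so n = 5.

5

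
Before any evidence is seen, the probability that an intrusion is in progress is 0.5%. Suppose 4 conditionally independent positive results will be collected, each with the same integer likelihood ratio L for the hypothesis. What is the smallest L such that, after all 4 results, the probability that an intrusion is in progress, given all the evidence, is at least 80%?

Prior odds = 0.005/0.995 = 1/199.
Target odds = 0.8/0.2 = 4.
Need L⁴ ≥ 4 ÷ (1/199) = 796.
5⁴ = 625 < 796 ≤ 1296 = 6⁴, so L = 6.

6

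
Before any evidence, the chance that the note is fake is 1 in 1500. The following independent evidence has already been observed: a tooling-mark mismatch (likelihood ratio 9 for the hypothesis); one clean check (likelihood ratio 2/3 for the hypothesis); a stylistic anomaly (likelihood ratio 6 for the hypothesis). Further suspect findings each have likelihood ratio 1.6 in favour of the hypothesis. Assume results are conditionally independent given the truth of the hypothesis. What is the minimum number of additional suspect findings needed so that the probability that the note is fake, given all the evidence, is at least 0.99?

Prior odds = (1/1500)/(1499/1500) = 1/1499.
Combined Bayes factor of the evidence already in hand = 9 × (2/3) × 6 = 36.
Odds after that evidence = (1/1499) × 36 = 36/1499.
Target odds = 0.99/0.01 = 99.
Need 1.6ⁿ ≥ 99 ÷ (36/1499) = 4122.25.
1.6¹⁷ ≈2951.48 falls short of 4122.25 but 1.6¹⁸ ≈4722.37 reaches it, so n = 18.

18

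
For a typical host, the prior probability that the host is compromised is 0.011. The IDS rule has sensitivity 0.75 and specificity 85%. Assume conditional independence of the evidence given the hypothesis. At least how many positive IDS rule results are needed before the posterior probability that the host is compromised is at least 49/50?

Prior odds = 0.011/0.989 = 11/989.
False-positive rate = 1 − 0.85 = 0.15; likelihood ratio of a positive = 0.75/0.15 = 5.
Target posterior odds = 0.98/0.02 = 49.
Require 5ⁿ ≥ 49 ÷ (11/989) = 48461/11.
5⁵ = 3125 falls short of 48461/11 but 5⁶ = 15625 reaches it, so n = 6.

6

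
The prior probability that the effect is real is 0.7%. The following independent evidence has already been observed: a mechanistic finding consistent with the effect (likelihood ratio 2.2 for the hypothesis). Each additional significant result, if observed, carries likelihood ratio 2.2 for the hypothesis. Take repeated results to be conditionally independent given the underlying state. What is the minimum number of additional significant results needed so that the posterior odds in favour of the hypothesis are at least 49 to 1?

Prior odds = 0.007/0.993 = 7/993.
Bayes factor of the evidence already in hand = 2.2.
Odds after that evidence = (7/993) × 2.2 = 77/4965.
Target odds = 49.
Need 2.2ⁿ ≥ 49 ÷ (77/4965) = 34755/11.
2.2¹⁰ ≈2655.99 falls short of 34755/11 but 2.2¹¹ ≈5843.18 reaches it, so n = 11.

11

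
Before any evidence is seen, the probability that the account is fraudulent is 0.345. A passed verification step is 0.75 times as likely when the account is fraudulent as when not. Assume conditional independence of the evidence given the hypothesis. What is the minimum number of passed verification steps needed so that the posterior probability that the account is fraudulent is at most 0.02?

12

Prior odds = 0.345/0.655 = 69/131.
Likelihood ratio per passed verification step = 0.75.
Target posterior odds = 0.02/0.98 = 1/49.
Require 0.75ⁿ ≤ 1/49 ÷ (69/131) = 131/3381.
0.75¹¹ = 177147/4194304 is still above 131/3381 but 0.75¹² = 531441/16777216 is at or below it, so n = 12.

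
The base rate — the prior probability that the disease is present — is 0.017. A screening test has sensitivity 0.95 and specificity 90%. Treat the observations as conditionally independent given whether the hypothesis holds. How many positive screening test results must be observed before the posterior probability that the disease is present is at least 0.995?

Prior odds = 0.017/0.983 = 17/983.
False-positive rate = 1 − 0.9 = 0.1; likelihood ratio of a positive = 0.95/0.1 = 9.5.
Target posterior odds = 0.995/0.005 = 199.
Require 9.5ⁿ ≥ 199 ÷ (17/983) = 195617/17.
9.5⁴ = 8145.0625 falls short of 195617/17 but 9.5⁵ = 77378.09375 reaches it, so n = 5.

5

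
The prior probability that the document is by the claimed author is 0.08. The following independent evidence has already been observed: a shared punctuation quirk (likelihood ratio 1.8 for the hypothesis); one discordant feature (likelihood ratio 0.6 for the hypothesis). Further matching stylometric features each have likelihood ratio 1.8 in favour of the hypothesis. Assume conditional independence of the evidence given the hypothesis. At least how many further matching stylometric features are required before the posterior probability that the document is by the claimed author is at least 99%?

12

Prior odds = 0.08/0.92 = 2/23.
Combined Bayes factor of the evidence already in hand = 1.8 × 0.6 = 1.08.
Odds after that evidence = (2/23) × 1.08 = 54/575.
Target odds = 0.99/0.01 = 99.
Need 1.8ⁿ ≥ 99 ÷ (54/575) = 6325/6.
1.8¹¹ ≈642.684 falls short of 6325/6 but 1.8¹² ≈1156.83 reaches it, so n = 12.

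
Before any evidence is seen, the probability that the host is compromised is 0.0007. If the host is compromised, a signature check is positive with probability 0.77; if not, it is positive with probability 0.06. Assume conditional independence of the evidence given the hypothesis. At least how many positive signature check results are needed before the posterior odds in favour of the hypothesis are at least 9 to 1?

Prior odds: 0.0007 ÷ 0.9993 = 7/9993.
Likelihood ratio of a positive = 0.77/0.06 = 77/6.
Target odds = 9.
Require (77/6)ⁿ ≥ 9 ÷ (7/9993) = 89937/7.
(77/6)³ = 456533/216 falls short of 89937/7 but (77/6)⁴ = 35153041/1296 reaches it, so n = 4.

4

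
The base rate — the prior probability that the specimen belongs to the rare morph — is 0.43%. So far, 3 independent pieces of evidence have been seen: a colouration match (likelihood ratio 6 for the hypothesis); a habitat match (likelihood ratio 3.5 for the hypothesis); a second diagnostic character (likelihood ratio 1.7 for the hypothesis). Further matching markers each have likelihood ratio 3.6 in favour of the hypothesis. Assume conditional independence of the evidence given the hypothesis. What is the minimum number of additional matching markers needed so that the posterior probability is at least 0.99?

6

Prior odds = 0.0043/0.9957 = 43/9957.
Combined Bayes factor of the evidence already in hand = 6 × 3.5 × 1.7 = 35.7.
Odds after that evidence = (43/9957) × 35.7 = 5117/33190.
Target odds = 0.99/0.01 = 99.
Need 3.6ⁿ ≥ 99 ÷ (5117/33190) = 3285810/5117.
3.6⁵ = 604.66176 falls short of 3285810/5117 but 3.6⁶ = 34012224/15625 reaches it, so n = 6.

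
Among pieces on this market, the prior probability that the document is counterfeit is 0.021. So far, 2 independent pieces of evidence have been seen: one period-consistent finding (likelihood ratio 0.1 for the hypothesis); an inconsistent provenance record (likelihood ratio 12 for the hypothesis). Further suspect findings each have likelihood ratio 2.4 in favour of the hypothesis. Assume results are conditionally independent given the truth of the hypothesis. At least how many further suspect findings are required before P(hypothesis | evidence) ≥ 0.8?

Prior odds = 0.021/0.979 = 21/979.
Combined Bayes factor of the evidence already in hand = 0.1 × 12 = 1.2.
Odds after that evidence = (21/979) × 1.2 = 126/4895.
Target odds = 0.8/0.2 = 4.
Need 2.4ⁿ ≥ 4 ÷ (126/4895) = 9790/63.
2.4⁵ = 79.62624 falls short of 9790/63 but 2.4⁶ = 2985984/15625 reaches it, so n = 6.

6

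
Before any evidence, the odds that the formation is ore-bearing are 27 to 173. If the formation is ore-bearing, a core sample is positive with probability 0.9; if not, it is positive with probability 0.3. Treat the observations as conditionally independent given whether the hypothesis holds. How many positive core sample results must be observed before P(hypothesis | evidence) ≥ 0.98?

Prior odds = 27/173.
Likelihood ratio of a positive = 0.9/0.3 = 3.
Target odds: 0.98 ÷ 0.02 = 49.
Need (27/173) × 3ⁿ ≥ 49, i.e. 3ⁿ ≥ 8477/27.
3⁵ = 243 falls short of 8477/27 but 3⁶ = 729 reaches it, so n = 6.

6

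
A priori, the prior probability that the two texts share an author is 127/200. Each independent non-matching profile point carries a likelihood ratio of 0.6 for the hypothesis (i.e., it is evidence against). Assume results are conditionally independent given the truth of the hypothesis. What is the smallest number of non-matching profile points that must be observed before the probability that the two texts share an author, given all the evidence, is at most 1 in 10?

6

Prior odds: 0.635 ÷ 0.365 = 127/73.
Likelihood ratio per non-matching profile point = 0.6.
Target posterior odds = 0.1/0.9 = 1/9.
Need (127/73) × 0.6ⁿ ≤ 1/9, i.e. 0.6ⁿ ≤ 73/1143.
0.6⁵ = 0.07776 is still above 73/1143 but 0.6⁶ = 729/15625 is at or below it, so n = 6.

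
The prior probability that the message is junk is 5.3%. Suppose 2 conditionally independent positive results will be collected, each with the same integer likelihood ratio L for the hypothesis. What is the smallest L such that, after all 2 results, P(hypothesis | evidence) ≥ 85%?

11

Prior odds = 0.053/0.947 = 53/947.
Target odds = 0.85/0.15 = 17/3.
Need L² ≥ 17/3 ÷ (53/947) = 16099/159.
10² = 100 < 16099/159 ≤ 121 = 11², so L = 11.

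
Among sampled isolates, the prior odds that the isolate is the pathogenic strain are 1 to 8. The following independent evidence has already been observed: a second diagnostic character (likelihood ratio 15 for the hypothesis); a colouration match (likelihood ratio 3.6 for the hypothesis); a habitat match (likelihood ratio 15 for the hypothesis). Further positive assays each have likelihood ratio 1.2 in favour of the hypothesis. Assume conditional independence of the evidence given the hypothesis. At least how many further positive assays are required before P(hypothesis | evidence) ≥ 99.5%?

4

Prior odds = 0.125.
Combined Bayes factor of the evidence already in hand = 15 × 3.6 × 15 = 810.
Odds after that evidence = 0.125 × 810 = 101.25.
Target odds = 0.995/0.005 = 199.
Need 1.2ⁿ ≥ 199 ÷ 101.25 = 796/405.
1.2³ = 1.728 falls short of 796/405 but 1.2⁴ = 2.0736 reaches it, so n = 4.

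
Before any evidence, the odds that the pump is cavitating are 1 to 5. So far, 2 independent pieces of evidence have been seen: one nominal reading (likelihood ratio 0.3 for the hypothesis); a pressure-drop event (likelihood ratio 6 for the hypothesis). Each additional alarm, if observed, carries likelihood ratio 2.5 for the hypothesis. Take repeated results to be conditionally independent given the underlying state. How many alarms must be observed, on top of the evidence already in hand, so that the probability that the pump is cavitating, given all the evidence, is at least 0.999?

Prior odds = 0.2.
Combined Bayes factor of the evidence already in hand = 0.3 × 6 = 1.8.
Odds after that evidence = 0.2 × 1.8 = 0.36.
Target odds = 0.999/0.001 = 999.
Need 2.5ⁿ ≥ 999 ÷ 0.36 = 2775.
2.5⁸ = 390625/256 falls short of 2775 but 2.5⁹ = 1953125/512 reaches it, so n = 9.

9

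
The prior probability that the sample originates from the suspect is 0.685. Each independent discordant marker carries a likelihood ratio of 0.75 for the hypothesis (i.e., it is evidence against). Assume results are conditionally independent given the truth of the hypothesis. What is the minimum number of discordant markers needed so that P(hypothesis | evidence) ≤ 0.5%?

22

Prior odds = 0.685/0.315 = 137/63.
Likelihood ratio per discordant marker = 0.75.
Target odds: 0.005 ÷ 0.995 = 1/199.
Require 0.75ⁿ ≤ 1/199 ÷ (137/63) = 63/27263.
0.75²¹ ≈0.00237841 is still above 63/27263 but 0.75²² ≈0.00178381 is at or below it, so n = 22.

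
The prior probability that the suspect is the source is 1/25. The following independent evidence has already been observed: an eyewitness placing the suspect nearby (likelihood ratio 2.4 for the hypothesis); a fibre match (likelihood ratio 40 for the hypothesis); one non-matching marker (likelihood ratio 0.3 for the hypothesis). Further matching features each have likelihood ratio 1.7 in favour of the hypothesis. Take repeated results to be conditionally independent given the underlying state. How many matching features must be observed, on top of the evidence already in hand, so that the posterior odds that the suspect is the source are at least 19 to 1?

6

Prior odds = 0.04/0.96 = 1/24.
Combined Bayes factor of the evidence already in hand = 2.4 × 40 × 0.3 = 28.8.
Odds after that evidence = (1/24) × 28.8 = 1.2.
Target odds = 19.
Need 1.7ⁿ ≥ 19 ÷ 1.2 = 95/6.
1.7⁵ = 1419857/100000 falls short of 95/6 but 1.7⁶ = 24137569/1000000 reaches it, so n = 6.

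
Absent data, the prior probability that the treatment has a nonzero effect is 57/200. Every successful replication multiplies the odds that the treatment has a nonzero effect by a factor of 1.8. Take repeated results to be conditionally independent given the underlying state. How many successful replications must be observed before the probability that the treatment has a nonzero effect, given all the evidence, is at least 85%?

5

Prior odds = 0.285/0.715 = 57/143.
Likelihood ratio per successful replication = 1.8.
Target odds: 0.85 ÷ 0.15 = 17/3.
Require 1.8ⁿ ≥ 17/3 ÷ (57/143) = 2431/171.
1.8⁴ = 10.4976 falls short of 2431/171 but 1.8⁵ = 18.89568 reaches it, so n = 5.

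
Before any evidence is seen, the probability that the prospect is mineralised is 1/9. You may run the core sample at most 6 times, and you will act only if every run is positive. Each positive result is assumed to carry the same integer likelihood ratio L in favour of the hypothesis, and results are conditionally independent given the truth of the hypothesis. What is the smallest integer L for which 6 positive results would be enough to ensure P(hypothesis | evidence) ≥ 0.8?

2

Prior odds = (1/9)/(8/9) = 0.125.
Target odds = 0.8/0.2 = 4.
Need L⁶ ≥ 4 ÷ 0.125 = 32.
1⁶ = 1 < 32 ≤ 64 = 2⁶, so L = 2.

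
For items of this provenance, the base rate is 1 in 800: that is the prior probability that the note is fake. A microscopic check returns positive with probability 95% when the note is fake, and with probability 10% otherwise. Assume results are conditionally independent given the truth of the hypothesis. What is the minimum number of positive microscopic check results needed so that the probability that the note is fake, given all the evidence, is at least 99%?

Prior odds = 0.00125/0.99875 = 1/799.
Likelihood ratio of a positive result = 0.95/0.1 = 9.5.
Target posterior odds = 0.99/0.01 = 99.
Require 9.5ⁿ ≥ 99 ÷ (1/799) = 79101.
9.5⁵ = 77378.09375 falls short of 79101 but 9.5⁶ = 47045881/64 reaches it, so n = 6.

6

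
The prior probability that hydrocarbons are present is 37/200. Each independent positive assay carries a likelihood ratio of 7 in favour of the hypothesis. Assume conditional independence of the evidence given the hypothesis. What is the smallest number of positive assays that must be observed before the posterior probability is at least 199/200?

Prior odds = 0.185/0.815 = 37/163.
Likelihood ratio per positive assay = 7.
Target odds: 0.995 ÷ 0.005 = 199.
Need (37/163) × 7ⁿ ≥ 199, i.e. 7ⁿ ≥ 32437/37.
7³ = 343 falls short of 32437/37 but 7⁴ = 2401 reaches it, so n = 4.

4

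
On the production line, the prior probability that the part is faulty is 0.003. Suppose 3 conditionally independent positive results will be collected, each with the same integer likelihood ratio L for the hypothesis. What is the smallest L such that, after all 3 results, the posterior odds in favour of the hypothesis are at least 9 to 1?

15

Prior odds = 0.003/0.997 = 3/997.
Target odds = 9.
Need L³ ≥ 9 ÷ (3/997) = 2991.
14³ = 2744 < 2991 ≤ 3375 = 15³, so L = 15.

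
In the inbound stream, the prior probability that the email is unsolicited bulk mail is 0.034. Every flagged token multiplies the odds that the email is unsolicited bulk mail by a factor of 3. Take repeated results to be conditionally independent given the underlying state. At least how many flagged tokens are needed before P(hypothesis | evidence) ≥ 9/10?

Prior odds = 0.034/0.966 = 17/483.
Likelihood ratio per flagged token = 3.
Target posterior odds = 0.9/0.1 = 9.
Need (17/483) × 3ⁿ ≥ 9, i.e. 3ⁿ ≥ 4347/17.
3⁵ = 243 falls short of 4347/17 but 3⁶ = 729 reaches it, so n = 6.

6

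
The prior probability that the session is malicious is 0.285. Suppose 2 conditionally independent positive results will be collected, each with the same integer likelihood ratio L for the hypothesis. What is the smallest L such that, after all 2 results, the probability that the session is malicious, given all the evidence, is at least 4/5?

Prior odds = 0.285/0.715 = 57/143.
Target odds = 0.8/0.2 = 4.
Need L² ≥ 4 ÷ (57/143) = 572/57.
3² = 9 < 572/57 ≤ 16 = 4², so L = 4.

4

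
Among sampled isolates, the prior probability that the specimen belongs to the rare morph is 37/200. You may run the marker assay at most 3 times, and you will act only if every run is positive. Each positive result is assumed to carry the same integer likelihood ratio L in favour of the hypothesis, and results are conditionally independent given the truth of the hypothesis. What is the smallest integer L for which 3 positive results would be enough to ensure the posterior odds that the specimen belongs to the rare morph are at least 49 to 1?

6

Prior odds = 0.185/0.815 = 37/163.
Target odds = 49.
Need L³ ≥ 49 ÷ (37/163) = 7987/37.
5³ = 125 < 7987/37 ≤ 216 = 6³, so L = 6.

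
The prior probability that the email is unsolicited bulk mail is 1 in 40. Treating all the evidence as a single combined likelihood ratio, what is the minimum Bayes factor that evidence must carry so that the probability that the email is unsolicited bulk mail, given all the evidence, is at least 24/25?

936

Prior odds = 0.025/0.975 = 1/39.
Target odds = 0.96/0.04 = 24.
Required Bayes factor = 24 ÷ (1/39) = 936.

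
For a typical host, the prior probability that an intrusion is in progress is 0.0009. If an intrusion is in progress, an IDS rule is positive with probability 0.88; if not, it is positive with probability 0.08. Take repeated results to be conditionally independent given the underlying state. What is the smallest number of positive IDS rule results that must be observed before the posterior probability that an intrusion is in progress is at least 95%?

Prior odds = 0.0009/0.9991 = 9/9991.
Likelihood ratio of a positive = 0.88/0.08 = 11.
Target posterior odds = 0.95/0.05 = 19.
Require 11ⁿ ≥ 19 ÷ (9/9991) = 189829/9.
11⁴ = 14641 falls short of 189829/9 but 11⁵ = 161051 reaches it, so n = 5.

5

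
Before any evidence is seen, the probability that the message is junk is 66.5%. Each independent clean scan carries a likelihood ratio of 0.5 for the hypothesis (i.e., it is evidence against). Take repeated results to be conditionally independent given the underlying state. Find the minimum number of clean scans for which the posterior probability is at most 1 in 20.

6

Prior odds = 0.665/0.335 = 133/67.
Likelihood ratio per clean scan = 0.5.
Target odds: 0.05 ÷ 0.95 = 1/19.
Require 0.5ⁿ ≤ 1/19 ÷ (133/67) = 67/2527.
0.5⁵ = 0.03125 is still above 67/2527 but 0.5⁶ = 0.015625 is at or below it, so n = 6.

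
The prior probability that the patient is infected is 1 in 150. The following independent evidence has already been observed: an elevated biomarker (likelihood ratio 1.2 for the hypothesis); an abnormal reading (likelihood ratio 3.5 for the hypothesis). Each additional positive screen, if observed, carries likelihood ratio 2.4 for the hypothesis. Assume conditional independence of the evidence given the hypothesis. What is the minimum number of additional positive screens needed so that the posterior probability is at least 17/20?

7

Prior odds = (1/150)/(149/150) = 1/149.
Combined Bayes factor of the evidence already in hand = 1.2 × 3.5 = 4.2.
Odds after that evidence = (1/149) × 4.2 = 21/745.
Target odds = 0.85/0.15 = 17/3.
Need 2.4ⁿ ≥ 17/3 ÷ (21/745) = 12665/63.
2.4⁶ = 2985984/15625 falls short of 12665/63 but 2.4⁷ = 35831808/78125 reaches it, so n = 7.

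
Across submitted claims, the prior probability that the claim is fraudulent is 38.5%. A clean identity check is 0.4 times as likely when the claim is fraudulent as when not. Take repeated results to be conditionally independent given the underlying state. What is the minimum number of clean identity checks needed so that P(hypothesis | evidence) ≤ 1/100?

Prior odds = 0.385/0.615 = 77/123.
Likelihood ratio per clean identity check = 0.4.
Target odds: 0.01 ÷ 0.99 = 1/99.
Need (77/123) × 0.4ⁿ ≤ 1/99, i.e. 0.4ⁿ ≤ 41/2541.
0.4⁴ = 0.0256 is still above 41/2541 but 0.4⁵ = 0.01024 is at or below it, so n = 5.

5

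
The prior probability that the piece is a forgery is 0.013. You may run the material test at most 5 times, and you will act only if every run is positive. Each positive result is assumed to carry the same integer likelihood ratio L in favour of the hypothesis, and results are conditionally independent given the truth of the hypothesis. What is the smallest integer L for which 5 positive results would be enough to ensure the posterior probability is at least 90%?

Prior odds = 0.013/0.987 = 13/987.
Target odds = 0.9/0.1 = 9.
Need L⁵ ≥ 9 ÷ (13/987) = 8883/13.
3⁵ = 243 < 8883/13 ≤ 1024 = 4⁵, so L = 4.

4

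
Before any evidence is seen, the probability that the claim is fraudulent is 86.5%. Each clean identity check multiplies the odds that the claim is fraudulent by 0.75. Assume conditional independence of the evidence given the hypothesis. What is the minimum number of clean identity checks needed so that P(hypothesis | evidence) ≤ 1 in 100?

23

Prior odds = 0.865/0.135 = 173/27.
Likelihood ratio per clean identity check = 0.75.
Target posterior odds = 0.01/0.99 = 1/99.
Need (173/27) × 0.75ⁿ ≤ 1/99, i.e. 0.75ⁿ ≤ 3/1903.
0.75²² ≈0.00178381 is still above 3/1903 but 0.75²³ ≈0.00133786 is at or below it, so n = 23.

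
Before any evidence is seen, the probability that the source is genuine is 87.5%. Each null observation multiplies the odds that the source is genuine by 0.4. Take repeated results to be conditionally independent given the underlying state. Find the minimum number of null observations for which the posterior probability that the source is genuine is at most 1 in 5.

4

Prior odds: 0.875 ÷ 0.125 = 7.
Likelihood ratio per null observation = 0.4.
Target odds: 0.2 ÷ 0.8 = 0.25.
Require 0.4ⁿ ≤ 0.25 ÷ 7 = 1/28.
0.4³ = 0.064 is still above 1/28 but 0.4⁴ = 0.0256 is at or below it, so n = 4.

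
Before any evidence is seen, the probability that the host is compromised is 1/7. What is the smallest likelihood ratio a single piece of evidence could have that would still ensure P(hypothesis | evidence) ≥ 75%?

18

Prior odds = (1/7)/(6/7) = 1/6.
Target odds = 0.75/0.25 = 3.
Required Bayes factor = 3 ÷ (1/6) = 18.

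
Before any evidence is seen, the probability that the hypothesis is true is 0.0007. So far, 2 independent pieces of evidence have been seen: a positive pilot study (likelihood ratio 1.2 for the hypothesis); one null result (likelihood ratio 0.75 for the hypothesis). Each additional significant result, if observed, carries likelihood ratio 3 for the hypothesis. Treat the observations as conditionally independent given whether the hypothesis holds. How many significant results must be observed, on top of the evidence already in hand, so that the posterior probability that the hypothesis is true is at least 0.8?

8

Prior odds = 0.0007/0.9993 = 7/9993.
Combined Bayes factor of the evidence already in hand = 1.2 × 0.75 = 0.9.
Odds after that evidence = (7/9993) × 0.9 = 21/33310.
Target odds = 0.8/0.2 = 4.
Need 3ⁿ ≥ 4 ÷ (21/33310) = 133240/21.
3⁷ = 2187 falls short of 133240/21 but 3⁸ = 6561 reaches it, so n = 8.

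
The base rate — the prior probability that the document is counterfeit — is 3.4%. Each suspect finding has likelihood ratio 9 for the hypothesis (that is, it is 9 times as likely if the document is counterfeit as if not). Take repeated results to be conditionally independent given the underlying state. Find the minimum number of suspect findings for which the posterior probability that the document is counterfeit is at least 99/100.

4

Prior odds: 0.034 ÷ 0.966 = 17/483.
Likelihood ratio per suspect finding = 9.
Target posterior odds = 0.99/0.01 = 99.
Need (17/483) × 9ⁿ ≥ 99, i.e. 9ⁿ ≥ 47817/17.
9³ = 729 falls short of 47817/17 but 9⁴ = 6561 reaches it, so n = 4.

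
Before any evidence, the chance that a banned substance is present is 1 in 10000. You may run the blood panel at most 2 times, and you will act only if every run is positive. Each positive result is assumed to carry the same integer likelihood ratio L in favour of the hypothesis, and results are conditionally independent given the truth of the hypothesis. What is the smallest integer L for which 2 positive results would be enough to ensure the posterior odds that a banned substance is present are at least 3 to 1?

174

Prior odds = 0.0001/0.9999 = 1/9999.
Target odds = 3.
Need L² ≥ 3 ÷ (1/9999) = 29997.
173² = 29929 < 29997 ≤ 30276 = 174², so L = 174.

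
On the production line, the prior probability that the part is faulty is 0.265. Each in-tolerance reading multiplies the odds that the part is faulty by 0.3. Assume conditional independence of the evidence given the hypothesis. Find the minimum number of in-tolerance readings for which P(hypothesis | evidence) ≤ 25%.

1

Prior odds: 0.265 ÷ 0.735 = 53/147.
Likelihood ratio per in-tolerance reading = 0.3.
Target odds: 0.25 ÷ 0.75 = 1/3.
Need (53/147) × 0.3ⁿ ≤ 1/3, i.e. 0.3ⁿ ≤ 49/53.
0.3¹ = 0.3, which is already at or below the required 49/53; so n = 1.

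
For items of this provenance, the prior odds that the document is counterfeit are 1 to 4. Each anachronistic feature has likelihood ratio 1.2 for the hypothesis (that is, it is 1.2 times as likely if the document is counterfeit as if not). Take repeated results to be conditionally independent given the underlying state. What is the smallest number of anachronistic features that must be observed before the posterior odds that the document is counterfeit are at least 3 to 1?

14

Prior odds = 0.25.
Likelihood ratio per anachronistic feature = 1.2.
Target odds = 3.
Need 0.25 × 1.2ⁿ ≥ 3, i.e. 1.2ⁿ ≥ 12.
1.2¹³ ≈10.6993 falls short of 12 but 1.2¹⁴ ≈12.8392 reaches it, so n = 14.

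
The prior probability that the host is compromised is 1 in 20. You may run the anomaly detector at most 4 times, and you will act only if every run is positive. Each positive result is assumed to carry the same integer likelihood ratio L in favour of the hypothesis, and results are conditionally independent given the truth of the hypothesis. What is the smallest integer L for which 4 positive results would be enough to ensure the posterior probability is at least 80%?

Prior odds = 0.05/0.95 = 1/19.
Target odds = 0.8/0.2 = 4.
Need L⁴ ≥ 4 ÷ (1/19) = 76.
2⁴ = 16 < 76 ≤ 81 = 3⁴, so L = 3.

3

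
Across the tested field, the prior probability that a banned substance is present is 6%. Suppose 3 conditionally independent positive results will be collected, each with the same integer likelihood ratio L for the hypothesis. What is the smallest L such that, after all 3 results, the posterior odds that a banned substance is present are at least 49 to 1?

10

Prior odds = 0.06/0.94 = 3/47.
Target odds = 49.
Need L³ ≥ 49 ÷ (3/47) = 2303/3.
9³ = 729 < 2303/3 ≤ 1000 = 10³, so L = 10.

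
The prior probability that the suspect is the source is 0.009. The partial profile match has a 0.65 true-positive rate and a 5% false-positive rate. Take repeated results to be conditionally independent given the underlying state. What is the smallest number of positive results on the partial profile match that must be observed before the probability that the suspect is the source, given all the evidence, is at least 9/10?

Prior odds: 0.009 ÷ 0.991 = 9/991.
Likelihood ratio of a positive result = 0.65/0.05 = 13.
Target posterior odds = 0.9/0.1 = 9.
Require 13ⁿ ≥ 9 ÷ (9/991) = 991.
13² = 169 falls short of 991 but 13³ = 2197 reaches it, so n = 3.

3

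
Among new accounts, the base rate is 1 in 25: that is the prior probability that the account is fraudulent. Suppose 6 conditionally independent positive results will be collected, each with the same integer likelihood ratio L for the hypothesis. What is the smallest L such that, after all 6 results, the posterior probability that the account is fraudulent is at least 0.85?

3

Prior odds = 0.04/0.96 = 1/24.
Target odds = 0.85/0.15 = 17/3.
Need L⁶ ≥ 17/3 ÷ (1/24) = 136.
2⁶ = 64 < 136 ≤ 729 = 3⁶, so L = 3.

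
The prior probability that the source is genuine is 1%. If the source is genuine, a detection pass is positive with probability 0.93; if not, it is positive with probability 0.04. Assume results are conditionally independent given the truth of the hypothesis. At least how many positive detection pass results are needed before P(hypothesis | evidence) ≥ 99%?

Prior odds: 0.01 ÷ 0.99 = 1/99.
Likelihood ratio of a positive = 0.93/0.04 = 23.25.
Target posterior odds = 0.99/0.01 = 99.
Need (1/99) × 23.25ⁿ ≥ 99, i.e. 23.25ⁿ ≥ 9801.
23.25² = 540.5625 falls short of 9801 but 23.25³ = 804357/64 reaches it, so n = 3.

3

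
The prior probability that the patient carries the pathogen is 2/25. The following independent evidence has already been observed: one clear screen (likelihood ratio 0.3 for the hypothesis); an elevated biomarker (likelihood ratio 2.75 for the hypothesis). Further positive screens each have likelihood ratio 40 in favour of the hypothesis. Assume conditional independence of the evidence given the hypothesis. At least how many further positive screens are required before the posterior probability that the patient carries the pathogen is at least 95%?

Prior odds = 0.08/0.92 = 2/23.
Combined Bayes factor of the evidence already in hand = 0.3 × 2.75 = 0.825.
Odds after that evidence = (2/23) × 0.825 = 33/460.
Target odds = 0.95/0.05 = 19.
Need 40ⁿ ≥ 19 ÷ (33/460) = 8740/33.
40¹ = 40 falls short of 8740/33 but 40² = 1600 reaches it, so n = 2.

2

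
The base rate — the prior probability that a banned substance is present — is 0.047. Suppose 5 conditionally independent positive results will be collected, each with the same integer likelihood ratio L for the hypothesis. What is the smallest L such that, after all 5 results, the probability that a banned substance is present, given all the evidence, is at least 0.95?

4

Prior odds = 0.047/0.953 = 47/953.
Target odds = 0.95/0.05 = 19.
Need L⁵ ≥ 19 ÷ (47/953) = 18107/47.
3⁵ = 243 < 18107/47 ≤ 1024 = 4⁵, so L = 4.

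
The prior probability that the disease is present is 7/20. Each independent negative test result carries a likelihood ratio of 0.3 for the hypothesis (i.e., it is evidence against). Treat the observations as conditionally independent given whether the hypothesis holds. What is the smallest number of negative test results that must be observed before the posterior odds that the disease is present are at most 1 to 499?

5

Prior odds = 0.35/0.65 = 7/13.
Likelihood ratio per negative test result = 0.3.
Target odds = 1/499.
Require 0.3ⁿ ≤ 1/499 ÷ (7/13) = 13/3493.
0.3⁴ = 0.0081 is still above 13/3493 but 0.3⁵ = 243/100000 is at or below it, so n = 5.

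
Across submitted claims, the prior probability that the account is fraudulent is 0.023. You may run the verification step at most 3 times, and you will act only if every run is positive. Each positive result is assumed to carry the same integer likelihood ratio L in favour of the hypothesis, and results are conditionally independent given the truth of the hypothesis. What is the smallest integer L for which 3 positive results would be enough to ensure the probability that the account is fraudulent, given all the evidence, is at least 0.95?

10

Prior odds = 0.023/0.977 = 23/977.
Target odds = 0.95/0.05 = 19.
Need L³ ≥ 19 ÷ (23/977) = 18563/23.
9³ = 729 < 18563/23 ≤ 1000 = 10³, so L = 10.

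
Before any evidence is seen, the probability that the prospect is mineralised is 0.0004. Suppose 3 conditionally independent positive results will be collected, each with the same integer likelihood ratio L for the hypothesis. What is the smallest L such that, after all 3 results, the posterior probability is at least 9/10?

29

Prior odds = 0.0004/0.9996 = 1/2499.
Target odds = 0.9/0.1 = 9.
Need L³ ≥ 9 ÷ (1/2499) = 22491.
28³ = 21952 < 22491 ≤ 24389 = 29³, so L = 29.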